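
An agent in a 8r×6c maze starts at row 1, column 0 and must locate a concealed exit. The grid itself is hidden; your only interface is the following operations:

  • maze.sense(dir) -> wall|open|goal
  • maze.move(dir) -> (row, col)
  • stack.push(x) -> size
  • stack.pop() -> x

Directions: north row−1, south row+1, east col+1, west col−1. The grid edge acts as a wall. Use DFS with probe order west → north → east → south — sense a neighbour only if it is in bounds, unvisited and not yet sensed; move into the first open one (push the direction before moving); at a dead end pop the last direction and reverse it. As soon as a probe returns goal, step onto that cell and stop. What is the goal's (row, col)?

>>> sense north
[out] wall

>>> sense east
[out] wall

>>> sense south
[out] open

>>> push south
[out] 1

>>> move south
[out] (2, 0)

>>> sense east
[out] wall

>>> sense south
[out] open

>>> push south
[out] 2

>>> move south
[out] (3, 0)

>>> sense east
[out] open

>>> push east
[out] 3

>>> move east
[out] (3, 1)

>>> sense east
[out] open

>>> push east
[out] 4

>>> move east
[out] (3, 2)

>>> sense north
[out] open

>>> push north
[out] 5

>>> move north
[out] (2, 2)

>>> sense north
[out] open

>>> push north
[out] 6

>>> move north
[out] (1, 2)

>>> sense north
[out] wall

>>> sense east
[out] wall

>>> pop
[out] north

>>> move south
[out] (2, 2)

>>> sense east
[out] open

>>> push east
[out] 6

>>> move east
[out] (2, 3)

>>> sense east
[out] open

>>> push east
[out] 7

>>> move east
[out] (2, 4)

>>> sense north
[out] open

>>> push north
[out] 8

>>> move north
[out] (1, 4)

>>> sense north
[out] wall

>>> sense east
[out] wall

>>> pop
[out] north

>>> move south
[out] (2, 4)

>>> sense east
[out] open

>>> push east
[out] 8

>>> move east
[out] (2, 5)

>>> sense south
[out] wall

>>> pop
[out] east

>>> move west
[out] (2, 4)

>>> sense south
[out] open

>>> push south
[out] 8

>>> move south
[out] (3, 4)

>>> sense west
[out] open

>>> push west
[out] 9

>>> move west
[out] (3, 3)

>>> sense south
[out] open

>>> push south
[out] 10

>>> move south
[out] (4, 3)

>>> sense west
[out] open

>>> push west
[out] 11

>>> move west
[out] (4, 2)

>>> sense west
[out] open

>>> push west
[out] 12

>>> move west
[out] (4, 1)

>>> sense west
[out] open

>>> push west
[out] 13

>>> move west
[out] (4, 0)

>>> sense south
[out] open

>>> push south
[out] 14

>>> move south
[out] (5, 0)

>>> sense east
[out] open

>>> push east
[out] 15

>>> move east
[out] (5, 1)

>>> sense east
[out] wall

>>> sense south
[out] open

>>> push south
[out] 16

>>> move south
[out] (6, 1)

>>> sense west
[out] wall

>>> sense east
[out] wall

>>> sense south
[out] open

>>> push south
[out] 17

>>> move south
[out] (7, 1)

>>> sense west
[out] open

>>> push west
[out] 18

>>> move west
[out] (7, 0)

>>> pop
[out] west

>>> move east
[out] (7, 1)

>>> sense east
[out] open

>>> push east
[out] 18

>>> move east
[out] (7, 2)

>>> sense east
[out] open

>>> push east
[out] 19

>>> move east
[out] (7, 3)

>>> sense north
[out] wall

>>> sense east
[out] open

>>> push east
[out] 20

>>> move east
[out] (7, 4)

>>> sense north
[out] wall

>>> sense east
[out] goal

>>> move east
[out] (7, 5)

Answer: (7, 5)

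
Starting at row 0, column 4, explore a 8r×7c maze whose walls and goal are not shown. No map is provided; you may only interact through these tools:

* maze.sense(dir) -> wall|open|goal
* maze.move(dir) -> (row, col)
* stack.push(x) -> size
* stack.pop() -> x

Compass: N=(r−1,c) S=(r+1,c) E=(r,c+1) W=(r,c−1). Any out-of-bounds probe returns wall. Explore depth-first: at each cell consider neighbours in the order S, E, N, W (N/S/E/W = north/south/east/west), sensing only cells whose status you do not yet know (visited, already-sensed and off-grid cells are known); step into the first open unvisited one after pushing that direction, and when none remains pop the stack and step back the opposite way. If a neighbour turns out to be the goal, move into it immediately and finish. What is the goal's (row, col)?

$ sense dir=south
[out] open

$ push x=south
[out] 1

$ move dir=south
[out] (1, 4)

$ sense dir=south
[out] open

$ push x=south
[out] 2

$ move dir=south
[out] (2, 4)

$ sense dir=south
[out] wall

$ sense dir=east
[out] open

$ push x=east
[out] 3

$ move dir=east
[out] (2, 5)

$ sense dir=south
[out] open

$ push x=south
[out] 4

$ move dir=south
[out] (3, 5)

$ sense dir=south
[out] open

$ push x=south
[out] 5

$ move dir=south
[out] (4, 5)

$ sense dir=south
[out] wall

$ sense dir=east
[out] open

$ push x=east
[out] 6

$ move dir=east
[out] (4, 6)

$ sense dir=south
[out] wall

$ sense dir=north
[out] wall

$ pop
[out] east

$ move dir=west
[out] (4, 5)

$ sense dir=west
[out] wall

$ pop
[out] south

$ move dir=north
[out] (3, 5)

$ pop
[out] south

$ move dir=north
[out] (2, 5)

$ sense dir=east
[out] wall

$ sense dir=north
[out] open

$ push x=north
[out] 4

$ move dir=north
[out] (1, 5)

$ sense dir=east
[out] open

$ push x=east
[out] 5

$ move dir=east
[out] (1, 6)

$ sense dir=north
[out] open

$ push x=north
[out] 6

$ move dir=north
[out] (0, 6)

$ sense dir=west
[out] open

$ push x=west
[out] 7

$ move dir=west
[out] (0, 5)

$ pop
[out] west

$ move dir=east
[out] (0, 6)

$ pop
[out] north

$ move dir=south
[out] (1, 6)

$ pop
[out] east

$ move dir=west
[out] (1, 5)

$ pop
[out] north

$ move dir=south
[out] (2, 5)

$ pop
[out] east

$ move dir=west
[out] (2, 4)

$ sense dir=west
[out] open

$ push x=west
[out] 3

$ move dir=west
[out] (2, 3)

$ sense dir=south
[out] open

$ push x=south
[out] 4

$ move dir=south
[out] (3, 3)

$ sense dir=south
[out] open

$ push x=south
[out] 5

$ move dir=south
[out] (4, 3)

$ sense dir=south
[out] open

$ push x=south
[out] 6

$ move dir=south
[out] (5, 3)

$ sense dir=south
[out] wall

$ sense dir=east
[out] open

$ push x=east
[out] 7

$ move dir=east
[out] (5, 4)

$ sense dir=south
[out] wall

$ pop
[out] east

$ move dir=west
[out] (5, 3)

$ sense dir=west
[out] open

$ push x=west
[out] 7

$ move dir=west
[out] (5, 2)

$ sense dir=south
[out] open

$ push x=south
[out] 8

$ move dir=south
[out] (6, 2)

$ sense dir=south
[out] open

$ push x=south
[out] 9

$ move dir=south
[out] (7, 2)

$ sense dir=east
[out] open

$ push x=east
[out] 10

$ move dir=east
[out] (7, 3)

$ sense dir=east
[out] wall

$ pop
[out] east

$ move dir=west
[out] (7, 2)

$ sense dir=west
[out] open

$ push x=west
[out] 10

$ move dir=west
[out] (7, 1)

$ sense dir=north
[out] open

$ push x=north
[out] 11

$ move dir=north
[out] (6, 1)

$ sense dir=north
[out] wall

$ sense dir=west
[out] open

$ push x=west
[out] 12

$ move dir=west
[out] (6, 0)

$ sense dir=south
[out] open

$ push x=south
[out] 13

$ move dir=south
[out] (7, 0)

$ pop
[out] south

$ move dir=north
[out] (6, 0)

$ sense dir=north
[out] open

$ push x=north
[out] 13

$ move dir=north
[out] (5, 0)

$ sense dir=north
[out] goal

$ move dir=north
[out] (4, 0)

Answer: (4, 0)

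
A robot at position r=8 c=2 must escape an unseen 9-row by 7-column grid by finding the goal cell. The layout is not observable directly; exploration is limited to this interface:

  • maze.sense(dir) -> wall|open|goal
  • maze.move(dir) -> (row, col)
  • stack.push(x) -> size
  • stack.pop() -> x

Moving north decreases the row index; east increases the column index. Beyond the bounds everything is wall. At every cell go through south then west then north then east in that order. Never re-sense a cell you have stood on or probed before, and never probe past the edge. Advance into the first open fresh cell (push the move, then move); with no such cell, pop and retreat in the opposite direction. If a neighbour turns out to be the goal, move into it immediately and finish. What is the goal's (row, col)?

% maze.sense west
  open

% stack.push west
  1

% maze.move west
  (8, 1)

% maze.sense west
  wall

% maze.sense north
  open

% stack.push north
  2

% maze.move north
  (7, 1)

% maze.sense west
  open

% stack.push west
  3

% maze.move west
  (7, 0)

% maze.sense north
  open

% stack.push north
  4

% maze.move north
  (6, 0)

% maze.sense north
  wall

% maze.sense east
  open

% stack.push east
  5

% maze.move east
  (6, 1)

% maze.sense north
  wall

% maze.sense east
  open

% stack.push east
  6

% maze.move east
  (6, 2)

% maze.sense south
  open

% stack.push south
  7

% maze.move south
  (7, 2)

% maze.sense east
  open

% stack.push east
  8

% maze.move east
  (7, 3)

% maze.sense south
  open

% stack.push south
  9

% maze.move south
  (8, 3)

% maze.sense east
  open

% stack.push east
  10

% maze.move east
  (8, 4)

% maze.sense north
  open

% stack.push north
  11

% maze.move north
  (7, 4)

% maze.sense north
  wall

% maze.sense east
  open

% stack.push east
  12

% maze.move east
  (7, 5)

% maze.sense south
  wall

% maze.sense north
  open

% stack.push north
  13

% maze.move north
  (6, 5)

% maze.sense north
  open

% stack.push north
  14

% maze.move north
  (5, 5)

% maze.sense west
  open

% stack.push west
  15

% maze.move west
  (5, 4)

% maze.sense west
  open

% stack.push west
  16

% maze.move west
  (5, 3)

% maze.sense south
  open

% stack.push south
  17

% maze.move south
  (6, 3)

% stack.pop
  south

% maze.move north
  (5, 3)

% maze.sense west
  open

% stack.push west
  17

% maze.move west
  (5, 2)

% maze.sense north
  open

% stack.push north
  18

% maze.move north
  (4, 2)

% maze.sense west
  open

% stack.push west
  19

% maze.move west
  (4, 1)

% maze.sense west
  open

% stack.push west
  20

% maze.move west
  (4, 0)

% maze.sense north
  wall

% stack.pop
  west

% maze.move east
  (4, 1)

% maze.sense north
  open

% stack.push north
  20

% maze.move north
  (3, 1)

% maze.sense north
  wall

% maze.sense east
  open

% stack.push east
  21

% maze.move east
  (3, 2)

% maze.sense north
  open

% stack.push north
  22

% maze.move north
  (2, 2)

% maze.sense north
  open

% stack.push north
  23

% maze.move north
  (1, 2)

% maze.sense west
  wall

% maze.sense north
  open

% stack.push north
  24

% maze.move north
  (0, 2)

% maze.sense west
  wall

% maze.sense east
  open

% stack.push east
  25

% maze.move east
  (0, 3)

% maze.sense south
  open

% stack.push south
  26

% maze.move south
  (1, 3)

% maze.sense south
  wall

% maze.sense east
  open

% stack.push east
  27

% maze.move east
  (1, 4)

% maze.sense south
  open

% stack.push south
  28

% maze.move south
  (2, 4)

% maze.sense south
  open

% stack.push south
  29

% maze.move south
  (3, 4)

% maze.sense south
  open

% stack.push south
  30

% maze.move south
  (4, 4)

% maze.sense west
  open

% stack.push west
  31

% maze.move west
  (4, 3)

% maze.sense north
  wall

% stack.pop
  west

% maze.move east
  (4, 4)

% maze.sense east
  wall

% stack.pop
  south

% maze.move north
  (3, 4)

% maze.sense east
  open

% stack.push east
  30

% maze.move east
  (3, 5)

% maze.sense north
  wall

% maze.sense east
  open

% stack.push east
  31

% maze.move east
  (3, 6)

% maze.sense south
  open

% stack.push south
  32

% maze.move south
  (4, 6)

% maze.sense south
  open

% stack.push south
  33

% maze.move south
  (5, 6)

% maze.sense south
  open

% stack.push south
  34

% maze.move south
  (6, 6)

% maze.sense south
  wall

% stack.pop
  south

% maze.move north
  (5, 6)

% stack.pop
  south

% maze.move north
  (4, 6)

% stack.pop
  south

% maze.move north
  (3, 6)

% maze.sense north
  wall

% stack.pop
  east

% maze.move west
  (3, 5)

% stack.pop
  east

% maze.move west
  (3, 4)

% stack.pop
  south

% maze.move north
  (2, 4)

% stack.pop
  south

% maze.move north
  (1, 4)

% maze.sense north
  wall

% maze.sense east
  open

% stack.push east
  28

% maze.move east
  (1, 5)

% maze.sense north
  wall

% maze.sense east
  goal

% maze.move east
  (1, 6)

Answer: (1, 6)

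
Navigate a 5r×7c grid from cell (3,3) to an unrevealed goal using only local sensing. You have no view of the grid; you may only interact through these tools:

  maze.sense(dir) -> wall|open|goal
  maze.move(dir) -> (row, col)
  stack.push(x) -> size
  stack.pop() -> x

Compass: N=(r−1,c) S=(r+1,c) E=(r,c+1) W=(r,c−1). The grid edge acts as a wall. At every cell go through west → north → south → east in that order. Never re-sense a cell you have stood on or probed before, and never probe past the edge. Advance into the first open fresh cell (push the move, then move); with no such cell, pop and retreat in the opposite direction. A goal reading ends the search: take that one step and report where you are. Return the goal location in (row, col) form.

> sense dir=west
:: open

> push x=west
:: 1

> move dir=west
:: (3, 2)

> sense dir=west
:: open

> push x=west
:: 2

> move dir=west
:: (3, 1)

> sense dir=west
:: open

> push x=west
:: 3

> move dir=west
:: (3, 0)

> sense dir=north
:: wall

> sense dir=south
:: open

> push x=south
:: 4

> move dir=south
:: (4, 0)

> sense dir=east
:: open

> push x=east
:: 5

> move dir=east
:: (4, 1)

> sense dir=east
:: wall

> pop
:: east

> move dir=west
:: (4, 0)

> pop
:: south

> move dir=north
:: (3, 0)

> pop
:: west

> move dir=east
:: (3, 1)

> sense dir=north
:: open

> push x=north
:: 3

> move dir=north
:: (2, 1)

> sense dir=north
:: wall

> sense dir=east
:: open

> push x=east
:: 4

> move dir=east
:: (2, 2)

> sense dir=north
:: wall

> sense dir=east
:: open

> push x=east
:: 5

> move dir=east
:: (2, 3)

> sense dir=north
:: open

> push x=north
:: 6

> move dir=north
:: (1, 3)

> sense dir=north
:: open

> push x=north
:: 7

> move dir=north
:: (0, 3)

> sense dir=west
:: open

> push x=west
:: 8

> move dir=west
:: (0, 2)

> sense dir=west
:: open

> push x=west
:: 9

> move dir=west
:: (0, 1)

> sense dir=west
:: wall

> pop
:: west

> move dir=east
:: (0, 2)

> pop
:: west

> move dir=east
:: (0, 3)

> sense dir=east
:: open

> push x=east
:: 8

> move dir=east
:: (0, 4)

> sense dir=south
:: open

> push x=south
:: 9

> move dir=south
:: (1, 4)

> sense dir=south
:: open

> push x=south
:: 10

> move dir=south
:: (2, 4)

> sense dir=south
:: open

> push x=south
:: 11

> move dir=south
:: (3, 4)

> sense dir=south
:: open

> push x=south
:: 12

> move dir=south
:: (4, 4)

> sense dir=west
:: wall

> sense dir=east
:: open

> push x=east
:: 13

> move dir=east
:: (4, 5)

> sense dir=north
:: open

> push x=north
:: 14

> move dir=north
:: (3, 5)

> sense dir=north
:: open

> push x=north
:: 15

> move dir=north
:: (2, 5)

> sense dir=north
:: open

> push x=north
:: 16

> move dir=north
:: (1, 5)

> sense dir=north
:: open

> push x=north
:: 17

> move dir=north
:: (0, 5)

> sense dir=east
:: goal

> move dir=east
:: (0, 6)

Answer: (0, 6)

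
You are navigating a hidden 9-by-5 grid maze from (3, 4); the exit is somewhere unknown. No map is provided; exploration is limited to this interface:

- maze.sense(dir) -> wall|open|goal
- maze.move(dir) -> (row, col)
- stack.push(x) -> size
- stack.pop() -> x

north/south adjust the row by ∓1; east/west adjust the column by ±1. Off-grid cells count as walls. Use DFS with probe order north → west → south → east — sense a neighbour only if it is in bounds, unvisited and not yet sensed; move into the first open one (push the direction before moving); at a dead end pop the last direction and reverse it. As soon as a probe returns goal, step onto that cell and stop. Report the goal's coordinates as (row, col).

Then sense passing dir: north, → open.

I use push passing x: north, → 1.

I use move passing dir: north, and get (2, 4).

I try sense passing dir: north, and get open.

I invoke push passing x: north, → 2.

Then move passing dir: north, which returns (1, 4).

Next I call sense passing dir: north, → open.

I call push passing x: north, → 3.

I try move passing dir: north, — result: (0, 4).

Now I run sense passing dir: west, : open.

Then push passing x: west, giving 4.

Using move passing dir: west, yielding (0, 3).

I call sense passing dir: west, : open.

Using push passing x: west, and get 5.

Then move passing dir: west, and see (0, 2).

Then sense passing dir: west, → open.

I invoke push passing x: west, giving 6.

I run move passing dir: west, yielding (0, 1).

Using sense passing dir: west, and see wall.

I run sense passing dir: south, yielding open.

I try push passing x: south, which returns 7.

I run move passing dir: south, → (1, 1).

Now I run sense passing dir: west, → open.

Next I call push passing x: west, and see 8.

I invoke move passing dir: west, and see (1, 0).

Next I call sense passing dir: south, : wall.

I run pop, and see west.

I run move passing dir: east, and observe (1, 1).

Invoking sense passing dir: south, — result: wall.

Next I call sense passing dir: east, — result: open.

Next I call push passing x: east, : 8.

Invoking move passing dir: east, which returns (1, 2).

I invoke sense passing dir: south, — result: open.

Calling push passing x: south, and get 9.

Now I run move passing dir: south, which returns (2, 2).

I run sense passing dir: south, → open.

Invoking push passing x: south, : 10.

Using move passing dir: south, yielding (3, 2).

Next I call sense passing dir: west, : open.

Then push passing x: west, — result: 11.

Using move passing dir: west, : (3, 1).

I try sense passing dir: west, : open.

I use push passing x: west, yielding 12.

I use move passing dir: west, and see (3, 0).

Now I run sense passing dir: south, — result: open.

Calling push passing x: south, which returns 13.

Invoking move passing dir: south, : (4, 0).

I use sense passing dir: south, and observe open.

Calling push passing x: south, yielding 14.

I call move passing dir: south, and see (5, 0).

Now I run sense passing dir: south, — result: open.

I run push passing x: south, : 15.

Calling move passing dir: south, : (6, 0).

I try sense passing dir: south, giving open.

I run push passing x: south, → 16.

I use move passing dir: south, : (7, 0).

Next I call sense passing dir: south, giving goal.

Now I run move passing dir: south, which returns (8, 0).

Answer: (8, 0)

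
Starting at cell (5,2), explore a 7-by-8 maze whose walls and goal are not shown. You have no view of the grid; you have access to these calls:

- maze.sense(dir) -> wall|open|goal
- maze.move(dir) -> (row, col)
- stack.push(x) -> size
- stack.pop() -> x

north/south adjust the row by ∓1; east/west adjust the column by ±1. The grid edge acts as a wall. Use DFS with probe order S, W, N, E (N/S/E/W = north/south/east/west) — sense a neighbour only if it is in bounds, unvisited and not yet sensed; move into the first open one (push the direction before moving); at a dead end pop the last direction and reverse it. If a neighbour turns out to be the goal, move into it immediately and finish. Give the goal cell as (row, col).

> maze.sense dir→south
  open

> stack.push x→south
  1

> maze.move dir→south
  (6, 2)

> maze.sense dir→west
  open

> stack.push x→west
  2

> maze.move dir→west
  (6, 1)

> maze.sense dir→west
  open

> stack.push x→west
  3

> maze.move dir→west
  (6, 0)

> maze.sense dir→north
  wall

> stack.pop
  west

> maze.move dir→east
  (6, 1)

> maze.sense dir→north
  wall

> stack.pop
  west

> maze.move dir→east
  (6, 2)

> maze.sense dir→east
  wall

> stack.pop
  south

> maze.move dir→north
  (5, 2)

> maze.sense dir→north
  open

> stack.push x→north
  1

> maze.move dir→north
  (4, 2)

> maze.sense dir→west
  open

> stack.push x→west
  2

> maze.move dir→west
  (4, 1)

> maze.sense dir→west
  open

> stack.push x→west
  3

> maze.move dir→west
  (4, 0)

> maze.sense dir→north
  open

> stack.push x→north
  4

> maze.move dir→north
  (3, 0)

> maze.sense dir→north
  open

> stack.push x→north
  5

> maze.move dir→north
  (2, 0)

> maze.sense dir→north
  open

> stack.push x→north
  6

> maze.move dir→north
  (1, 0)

> maze.sense dir→north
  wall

> maze.sense dir→east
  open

> stack.push x→east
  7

> maze.move dir→east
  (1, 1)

> maze.sense dir→south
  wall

> maze.sense dir→north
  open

> stack.push x→north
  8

> maze.move dir→north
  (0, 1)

> maze.sense dir→east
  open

> stack.push x→east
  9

> maze.move dir→east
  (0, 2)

> maze.sense dir→south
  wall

> maze.sense dir→east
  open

> stack.push x→east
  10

> maze.move dir→east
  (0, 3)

> maze.sense dir→south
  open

> stack.push x→south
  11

> maze.move dir→south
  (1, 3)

> maze.sense dir→south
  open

> stack.push x→south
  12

> maze.move dir→south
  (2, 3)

> maze.sense dir→south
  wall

> maze.sense dir→west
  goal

> maze.move dir→west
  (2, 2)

Answer: (2, 2)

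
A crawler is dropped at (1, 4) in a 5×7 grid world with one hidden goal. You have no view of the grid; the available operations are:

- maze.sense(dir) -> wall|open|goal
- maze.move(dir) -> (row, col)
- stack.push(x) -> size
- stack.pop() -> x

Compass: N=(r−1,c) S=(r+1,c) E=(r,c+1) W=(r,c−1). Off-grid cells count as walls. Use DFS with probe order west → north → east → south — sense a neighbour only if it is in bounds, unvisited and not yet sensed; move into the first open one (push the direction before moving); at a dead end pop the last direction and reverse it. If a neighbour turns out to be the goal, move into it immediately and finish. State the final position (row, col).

$ maze.sense dir→west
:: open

$ stack.push x→west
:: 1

$ maze.move dir→west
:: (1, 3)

$ maze.sense dir→west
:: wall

$ maze.sense dir→north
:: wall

$ maze.sense dir→south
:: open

$ stack.push x→south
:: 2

$ maze.move dir→south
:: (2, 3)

$ maze.sense dir→west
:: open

$ stack.push x→west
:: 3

$ maze.move dir→west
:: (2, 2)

$ maze.sense dir→west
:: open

$ stack.push x→west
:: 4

$ maze.move dir→west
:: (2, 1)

$ maze.sense dir→west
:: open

$ stack.push x→west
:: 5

$ maze.move dir→west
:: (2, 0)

$ maze.sense dir→north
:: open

$ stack.push x→north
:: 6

$ maze.move dir→north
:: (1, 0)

$ maze.sense dir→north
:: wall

$ maze.sense dir→east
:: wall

$ stack.pop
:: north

$ maze.move dir→south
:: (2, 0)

$ maze.sense dir→south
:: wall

$ stack.pop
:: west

$ maze.move dir→east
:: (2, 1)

$ maze.sense dir→south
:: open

$ stack.push x→south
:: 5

$ maze.move dir→south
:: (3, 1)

$ maze.sense dir→east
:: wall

$ maze.sense dir→south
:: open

$ stack.push x→south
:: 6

$ maze.move dir→south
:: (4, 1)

$ maze.sense dir→west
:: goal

$ maze.move dir→west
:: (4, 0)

Answer: (4, 0)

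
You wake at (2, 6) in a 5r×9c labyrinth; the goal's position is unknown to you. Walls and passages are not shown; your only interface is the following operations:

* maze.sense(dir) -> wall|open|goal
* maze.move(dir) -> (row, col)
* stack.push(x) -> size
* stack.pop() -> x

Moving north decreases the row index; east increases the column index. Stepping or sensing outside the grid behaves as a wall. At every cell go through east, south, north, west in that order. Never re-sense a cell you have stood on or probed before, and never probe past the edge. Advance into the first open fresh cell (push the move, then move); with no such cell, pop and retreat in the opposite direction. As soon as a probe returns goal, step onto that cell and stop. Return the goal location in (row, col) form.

~$ maze.sense east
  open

~$ stack.push east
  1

~$ maze.move east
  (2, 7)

~$ maze.sense east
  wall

~$ maze.sense south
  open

~$ stack.push south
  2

~$ maze.move south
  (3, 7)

~$ maze.sense east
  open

~$ stack.push east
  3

~$ maze.move east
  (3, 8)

~$ maze.sense south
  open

~$ stack.push south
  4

~$ maze.move south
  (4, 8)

~$ maze.sense west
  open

~$ stack.push west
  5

~$ maze.move west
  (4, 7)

~$ maze.sense west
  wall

~$ stack.pop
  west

~$ maze.move east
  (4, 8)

~$ stack.pop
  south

~$ maze.move north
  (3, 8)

~$ stack.pop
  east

~$ maze.move west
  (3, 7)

~$ maze.sense west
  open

~$ stack.push west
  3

~$ maze.move west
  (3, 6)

~$ maze.sense west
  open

~$ stack.push west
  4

~$ maze.move west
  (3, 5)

~$ maze.sense south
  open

~$ stack.push south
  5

~$ maze.move south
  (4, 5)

~$ maze.sense west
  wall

~$ stack.pop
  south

~$ maze.move north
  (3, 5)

~$ maze.sense north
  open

~$ stack.push north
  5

~$ maze.move north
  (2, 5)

~$ maze.sense north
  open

~$ stack.push north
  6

~$ maze.move north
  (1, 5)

~$ maze.sense east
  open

~$ stack.push east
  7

~$ maze.move east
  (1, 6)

~$ maze.sense east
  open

~$ stack.push east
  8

~$ maze.move east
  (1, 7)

~$ maze.sense east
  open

~$ stack.push east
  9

~$ maze.move east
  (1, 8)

~$ maze.sense north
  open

~$ stack.push north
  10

~$ maze.move north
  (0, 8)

~$ maze.sense west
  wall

~$ stack.pop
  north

~$ maze.move south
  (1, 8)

~$ stack.pop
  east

~$ maze.move west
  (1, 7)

~$ stack.pop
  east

~$ maze.move west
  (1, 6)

~$ maze.sense north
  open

~$ stack.push north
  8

~$ maze.move north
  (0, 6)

~$ maze.sense west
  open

~$ stack.push west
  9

~$ maze.move west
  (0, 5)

~$ maze.sense west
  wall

~$ stack.pop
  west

~$ maze.move east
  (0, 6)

~$ stack.pop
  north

~$ maze.move south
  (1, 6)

~$ stack.pop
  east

~$ maze.move west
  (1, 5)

~$ maze.sense west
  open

~$ stack.push west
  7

~$ maze.move west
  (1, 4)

~$ maze.sense south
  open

~$ stack.push south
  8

~$ maze.move south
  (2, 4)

~$ maze.sense south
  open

~$ stack.push south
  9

~$ maze.move south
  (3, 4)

~$ maze.sense west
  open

~$ stack.push west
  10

~$ maze.move west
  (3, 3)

~$ maze.sense south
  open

~$ stack.push south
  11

~$ maze.move south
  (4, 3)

~$ maze.sense west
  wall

~$ stack.pop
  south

~$ maze.move north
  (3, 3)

~$ maze.sense north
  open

~$ stack.push north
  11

~$ maze.move north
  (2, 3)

~$ maze.sense north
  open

~$ stack.push north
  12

~$ maze.move north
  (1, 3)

~$ maze.sense north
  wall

~$ maze.sense west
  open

~$ stack.push west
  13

~$ maze.move west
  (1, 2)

~$ maze.sense south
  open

~$ stack.push south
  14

~$ maze.move south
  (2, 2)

~$ maze.sense south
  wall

~$ maze.sense west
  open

~$ stack.push west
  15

~$ maze.move west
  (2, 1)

~$ maze.sense south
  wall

~$ maze.sense north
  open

~$ stack.push north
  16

~$ maze.move north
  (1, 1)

~$ maze.sense north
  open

~$ stack.push north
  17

~$ maze.move north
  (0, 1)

~$ maze.sense east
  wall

~$ maze.sense west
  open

~$ stack.push west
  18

~$ maze.move west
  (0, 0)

~$ maze.sense south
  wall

~$ stack.pop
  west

~$ maze.move east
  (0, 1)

~$ stack.pop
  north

~$ maze.move south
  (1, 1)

~$ stack.pop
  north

~$ maze.move south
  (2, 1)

~$ maze.sense west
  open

~$ stack.push west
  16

~$ maze.move west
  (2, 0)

~$ maze.sense south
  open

~$ stack.push south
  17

~$ maze.move south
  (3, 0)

~$ maze.sense south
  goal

~$ maze.move south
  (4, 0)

Answer: (4, 0)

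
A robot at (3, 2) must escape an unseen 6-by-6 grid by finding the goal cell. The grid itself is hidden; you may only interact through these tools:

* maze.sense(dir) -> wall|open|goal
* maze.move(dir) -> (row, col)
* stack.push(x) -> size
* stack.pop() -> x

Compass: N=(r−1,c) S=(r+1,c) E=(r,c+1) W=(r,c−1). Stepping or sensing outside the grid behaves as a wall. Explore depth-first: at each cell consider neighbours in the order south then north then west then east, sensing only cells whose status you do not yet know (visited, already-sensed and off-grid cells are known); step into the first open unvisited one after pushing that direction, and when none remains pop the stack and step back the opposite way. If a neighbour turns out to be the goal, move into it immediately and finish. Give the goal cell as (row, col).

Action: sense[dir='south']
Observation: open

Action: push[x='south']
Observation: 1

Action: move[dir='south']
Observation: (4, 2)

Action: sense[dir='south']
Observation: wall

Action: sense[dir='west']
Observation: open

Action: push[x='west']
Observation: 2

Action: move[dir='west']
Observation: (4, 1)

Action: sense[dir='south']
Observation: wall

Action: sense[dir='north']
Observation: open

Action: push[x='north']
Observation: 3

Action: move[dir='north']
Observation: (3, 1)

Action: sense[dir='north']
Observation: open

Action: push[x='north']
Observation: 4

Action: move[dir='north']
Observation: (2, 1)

Action: sense[dir='north']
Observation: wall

Action: sense[dir='west']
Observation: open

Action: push[x='west']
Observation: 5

Action: move[dir='west']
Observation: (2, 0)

Action: sense[dir='south']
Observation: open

Action: push[x='south']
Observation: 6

Action: move[dir='south']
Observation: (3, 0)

Action: sense[dir='south']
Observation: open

Action: push[x='south']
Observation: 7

Action: move[dir='south']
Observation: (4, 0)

Action: sense[dir='south']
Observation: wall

Action: pop[]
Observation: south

Action: move[dir='north']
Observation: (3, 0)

Action: pop[]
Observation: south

Action: move[dir='north']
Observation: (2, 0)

Action: sense[dir='north']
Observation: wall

Action: pop[]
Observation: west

Action: move[dir='east']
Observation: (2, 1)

Action: sense[dir='east']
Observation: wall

Action: pop[]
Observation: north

Action: move[dir='south']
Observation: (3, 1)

Action: pop[]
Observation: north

Action: move[dir='south']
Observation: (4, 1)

Action: pop[]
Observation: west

Action: move[dir='east']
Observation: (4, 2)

Action: sense[dir='east']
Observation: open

Action: push[x='east']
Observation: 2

Action: move[dir='east']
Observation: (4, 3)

Action: sense[dir='south']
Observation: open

Action: push[x='south']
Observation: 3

Action: move[dir='south']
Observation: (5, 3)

Action: sense[dir='east']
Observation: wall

Action: pop[]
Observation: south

Action: move[dir='north']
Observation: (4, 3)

Action: sense[dir='north']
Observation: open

Action: push[x='north']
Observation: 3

Action: move[dir='north']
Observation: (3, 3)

Action: sense[dir='north']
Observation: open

Action: push[x='north']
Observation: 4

Action: move[dir='north']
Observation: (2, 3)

Action: sense[dir='north']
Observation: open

Action: push[x='north']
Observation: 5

Action: move[dir='north']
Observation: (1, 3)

Action: sense[dir='north']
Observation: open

Action: push[x='north']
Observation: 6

Action: move[dir='north']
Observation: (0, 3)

Action: sense[dir='west']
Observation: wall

Action: sense[dir='east']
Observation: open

Action: push[x='east']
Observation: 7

Action: move[dir='east']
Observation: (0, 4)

Action: sense[dir='south']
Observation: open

Action: push[x='south']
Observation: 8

Action: move[dir='south']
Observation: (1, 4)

Action: sense[dir='south']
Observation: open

Action: push[x='south']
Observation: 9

Action: move[dir='south']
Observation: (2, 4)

Action: sense[dir='south']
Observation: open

Action: push[x='south']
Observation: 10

Action: move[dir='south']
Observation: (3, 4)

Action: sense[dir='south']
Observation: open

Action: push[x='south']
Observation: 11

Action: move[dir='south']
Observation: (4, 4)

Action: sense[dir='east']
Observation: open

Action: push[x='east']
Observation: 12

Action: move[dir='east']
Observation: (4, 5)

Action: sense[dir='south']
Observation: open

Action: push[x='south']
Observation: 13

Action: move[dir='south']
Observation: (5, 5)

Action: pop[]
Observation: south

Action: move[dir='north']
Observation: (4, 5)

Action: sense[dir='north']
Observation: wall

Action: pop[]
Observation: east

Action: move[dir='west']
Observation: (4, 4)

Action: pop[]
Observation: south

Action: move[dir='north']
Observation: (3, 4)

Action: pop[]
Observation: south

Action: move[dir='north']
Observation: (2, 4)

Action: sense[dir='east']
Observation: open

Action: push[x='east']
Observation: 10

Action: move[dir='east']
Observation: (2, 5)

Action: sense[dir='north']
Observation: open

Action: push[x='north']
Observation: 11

Action: move[dir='north']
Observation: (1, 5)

Action: sense[dir='north']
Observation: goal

Action: move[dir='north']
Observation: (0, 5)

Answer: (0, 5)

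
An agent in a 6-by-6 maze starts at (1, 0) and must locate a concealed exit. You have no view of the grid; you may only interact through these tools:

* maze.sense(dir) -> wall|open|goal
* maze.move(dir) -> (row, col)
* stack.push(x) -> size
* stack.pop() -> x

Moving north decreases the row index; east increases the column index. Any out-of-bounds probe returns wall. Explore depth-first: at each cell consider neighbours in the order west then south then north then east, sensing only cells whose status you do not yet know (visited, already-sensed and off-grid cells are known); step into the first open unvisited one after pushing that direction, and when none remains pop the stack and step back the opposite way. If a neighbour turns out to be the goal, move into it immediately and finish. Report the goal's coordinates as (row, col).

Step: sense[south]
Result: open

Step: push[south]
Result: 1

Step: move[south]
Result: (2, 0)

Step: sense[south]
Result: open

Step: push[south]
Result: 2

Step: move[south]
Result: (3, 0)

Step: sense[south]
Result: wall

Step: sense[east]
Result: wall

Step: pop[]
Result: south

Step: move[north]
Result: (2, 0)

Step: sense[east]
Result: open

Step: push[east]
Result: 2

Step: move[east]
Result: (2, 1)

Step: sense[north]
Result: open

Step: push[north]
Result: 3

Step: move[north]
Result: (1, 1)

Step: sense[north]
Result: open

Step: push[north]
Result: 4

Step: move[north]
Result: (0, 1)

Step: sense[west]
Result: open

Step: push[west]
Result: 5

Step: move[west]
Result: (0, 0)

Step: pop[]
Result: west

Step: move[east]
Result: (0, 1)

Step: sense[east]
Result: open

Step: push[east]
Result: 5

Step: move[east]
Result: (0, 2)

Step: sense[south]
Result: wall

Step: sense[east]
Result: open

Step: push[east]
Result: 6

Step: move[east]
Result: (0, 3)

Step: sense[south]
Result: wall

Step: sense[east]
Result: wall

Step: pop[]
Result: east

Step: move[west]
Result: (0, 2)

Step: pop[]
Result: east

Step: move[west]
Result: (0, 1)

Step: pop[]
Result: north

Step: move[south]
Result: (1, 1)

Step: pop[]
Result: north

Step: move[south]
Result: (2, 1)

Step: sense[east]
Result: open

Step: push[east]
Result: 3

Step: move[east]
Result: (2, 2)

Step: sense[south]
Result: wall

Step: sense[east]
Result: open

Step: push[east]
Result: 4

Step: move[east]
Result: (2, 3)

Step: sense[south]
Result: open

Step: push[south]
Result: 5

Step: move[south]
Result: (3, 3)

Step: sense[south]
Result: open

Step: push[south]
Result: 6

Step: move[south]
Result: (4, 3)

Step: sense[west]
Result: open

Step: push[west]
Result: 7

Step: move[west]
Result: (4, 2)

Step: sense[west]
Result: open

Step: push[west]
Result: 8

Step: move[west]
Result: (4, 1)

Step: sense[south]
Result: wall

Step: pop[]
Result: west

Step: move[east]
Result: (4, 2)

Step: sense[south]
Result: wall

Step: pop[]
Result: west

Step: move[east]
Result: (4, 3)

Step: sense[south]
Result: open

Step: push[south]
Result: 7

Step: move[south]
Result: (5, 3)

Step: sense[east]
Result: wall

Step: pop[]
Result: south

Step: move[north]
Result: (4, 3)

Step: sense[east]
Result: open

Step: push[east]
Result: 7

Step: move[east]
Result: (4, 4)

Step: sense[north]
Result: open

Step: push[north]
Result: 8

Step: move[north]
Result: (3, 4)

Step: sense[north]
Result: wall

Step: sense[east]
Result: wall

Step: pop[]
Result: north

Step: move[south]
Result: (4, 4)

Step: sense[east]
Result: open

Step: push[east]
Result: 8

Step: move[east]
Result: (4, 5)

Step: sense[south]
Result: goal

Step: move[south]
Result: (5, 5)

Answer: (5, 5)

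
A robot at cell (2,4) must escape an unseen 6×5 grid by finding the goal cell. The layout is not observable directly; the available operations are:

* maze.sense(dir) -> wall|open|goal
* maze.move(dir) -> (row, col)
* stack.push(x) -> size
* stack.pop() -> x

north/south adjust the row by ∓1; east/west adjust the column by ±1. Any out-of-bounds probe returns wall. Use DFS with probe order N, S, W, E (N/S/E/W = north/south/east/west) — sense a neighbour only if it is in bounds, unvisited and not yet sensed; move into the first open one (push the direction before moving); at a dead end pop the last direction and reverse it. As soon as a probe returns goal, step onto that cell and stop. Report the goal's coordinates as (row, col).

CALL maze.sense[dir: north]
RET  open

CALL stack.push[x: north]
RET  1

CALL maze.move[dir: north]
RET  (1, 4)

CALL maze.sense[dir: north]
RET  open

CALL stack.push[x: north]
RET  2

CALL maze.move[dir: north]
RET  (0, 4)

CALL maze.sense[dir: west]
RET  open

CALL stack.push[x: west]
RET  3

CALL maze.move[dir: west]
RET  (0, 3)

CALL maze.sense[dir: south]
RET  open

CALL stack.push[x: south]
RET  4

CALL maze.move[dir: south]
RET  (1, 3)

CALL maze.sense[dir: south]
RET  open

CALL stack.push[x: south]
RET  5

CALL maze.move[dir: south]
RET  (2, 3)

CALL maze.sense[dir: south]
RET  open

CALL stack.push[x: south]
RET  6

CALL maze.move[dir: south]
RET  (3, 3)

CALL maze.sense[dir: south]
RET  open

CALL stack.push[x: south]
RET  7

CALL maze.move[dir: south]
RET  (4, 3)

CALL maze.sense[dir: south]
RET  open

CALL stack.push[x: south]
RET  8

CALL maze.move[dir: south]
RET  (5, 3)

CALL maze.sense[dir: west]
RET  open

CALL stack.push[x: west]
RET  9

CALL maze.move[dir: west]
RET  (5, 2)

CALL maze.sense[dir: north]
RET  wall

CALL maze.sense[dir: west]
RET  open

CALL stack.push[x: west]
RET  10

CALL maze.move[dir: west]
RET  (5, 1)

CALL maze.sense[dir: north]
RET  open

CALL stack.push[x: north]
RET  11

CALL maze.move[dir: north]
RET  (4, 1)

CALL maze.sense[dir: north]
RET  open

CALL stack.push[x: north]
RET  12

CALL maze.move[dir: north]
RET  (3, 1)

CALL maze.sense[dir: north]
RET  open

CALL stack.push[x: north]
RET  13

CALL maze.move[dir: north]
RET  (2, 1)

CALL maze.sense[dir: north]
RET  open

CALL stack.push[x: north]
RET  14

CALL maze.move[dir: north]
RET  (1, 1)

CALL maze.sense[dir: north]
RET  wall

CALL maze.sense[dir: west]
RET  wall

CALL maze.sense[dir: east]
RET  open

CALL stack.push[x: east]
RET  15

CALL maze.move[dir: east]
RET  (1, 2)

CALL maze.sense[dir: north]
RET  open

CALL stack.push[x: north]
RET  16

CALL maze.move[dir: north]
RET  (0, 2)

CALL stack.pop[]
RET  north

CALL maze.move[dir: south]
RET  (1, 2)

CALL maze.sense[dir: south]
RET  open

CALL stack.push[x: south]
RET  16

CALL maze.move[dir: south]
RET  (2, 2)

CALL maze.sense[dir: south]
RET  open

CALL stack.push[x: south]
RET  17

CALL maze.move[dir: south]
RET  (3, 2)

CALL stack.pop[]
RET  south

CALL maze.move[dir: north]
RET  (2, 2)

CALL stack.pop[]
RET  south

CALL maze.move[dir: north]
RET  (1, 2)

CALL stack.pop[]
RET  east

CALL maze.move[dir: west]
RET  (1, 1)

CALL stack.pop[]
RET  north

CALL maze.move[dir: south]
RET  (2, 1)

CALL maze.sense[dir: west]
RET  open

CALL stack.push[x: west]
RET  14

CALL maze.move[dir: west]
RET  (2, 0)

CALL maze.sense[dir: south]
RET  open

CALL stack.push[x: south]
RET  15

CALL maze.move[dir: south]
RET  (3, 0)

CALL maze.sense[dir: south]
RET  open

CALL stack.push[x: south]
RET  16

CALL maze.move[dir: south]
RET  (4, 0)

CALL maze.sense[dir: south]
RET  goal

CALL maze.move[dir: south]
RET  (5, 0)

Answer: (5, 0)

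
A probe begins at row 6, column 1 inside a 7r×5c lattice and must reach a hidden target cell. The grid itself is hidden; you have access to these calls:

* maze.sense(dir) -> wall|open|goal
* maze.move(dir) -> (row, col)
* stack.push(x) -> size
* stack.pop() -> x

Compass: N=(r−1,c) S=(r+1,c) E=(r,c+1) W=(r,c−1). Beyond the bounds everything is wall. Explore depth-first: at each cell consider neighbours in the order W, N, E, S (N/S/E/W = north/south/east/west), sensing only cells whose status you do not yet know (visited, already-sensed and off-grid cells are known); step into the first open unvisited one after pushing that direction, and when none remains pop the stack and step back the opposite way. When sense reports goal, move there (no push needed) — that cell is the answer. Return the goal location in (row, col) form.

Step: maze.sense[dir='west']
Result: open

Step: stack.push[x='west']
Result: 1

Step: maze.move[dir='west']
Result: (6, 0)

Step: maze.sense[dir='north']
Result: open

Step: stack.push[x='north']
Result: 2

Step: maze.move[dir='north']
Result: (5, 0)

Step: maze.sense[dir='north']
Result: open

Step: stack.push[x='north']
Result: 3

Step: maze.move[dir='north']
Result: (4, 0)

Step: maze.sense[dir='north']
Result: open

Step: stack.push[x='north']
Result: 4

Step: maze.move[dir='north']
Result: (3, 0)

Step: maze.sense[dir='north']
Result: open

Step: stack.push[x='north']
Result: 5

Step: maze.move[dir='north']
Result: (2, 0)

Step: maze.sense[dir='north']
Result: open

Step: stack.push[x='north']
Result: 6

Step: maze.move[dir='north']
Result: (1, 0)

Step: maze.sense[dir='north']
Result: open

Step: stack.push[x='north']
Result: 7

Step: maze.move[dir='north']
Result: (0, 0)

Step: maze.sense[dir='east']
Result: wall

Step: stack.pop[]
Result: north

Step: maze.move[dir='south']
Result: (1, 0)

Step: maze.sense[dir='east']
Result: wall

Step: stack.pop[]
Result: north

Step: maze.move[dir='south']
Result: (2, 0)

Step: maze.sense[dir='east']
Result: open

Step: stack.push[x='east']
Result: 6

Step: maze.move[dir='east']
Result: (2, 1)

Step: maze.sense[dir='east']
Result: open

Step: stack.push[x='east']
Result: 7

Step: maze.move[dir='east']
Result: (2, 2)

Step: maze.sense[dir='north']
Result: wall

Step: maze.sense[dir='east']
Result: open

Step: stack.push[x='east']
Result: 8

Step: maze.move[dir='east']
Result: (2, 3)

Step: maze.sense[dir='north']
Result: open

Step: stack.push[x='north']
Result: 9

Step: maze.move[dir='north']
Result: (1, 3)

Step: maze.sense[dir='north']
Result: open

Step: stack.push[x='north']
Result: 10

Step: maze.move[dir='north']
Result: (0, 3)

Step: maze.sense[dir='west']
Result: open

Step: stack.push[x='west']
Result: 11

Step: maze.move[dir='west']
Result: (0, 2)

Step: stack.pop[]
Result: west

Step: maze.move[dir='east']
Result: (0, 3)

Step: maze.sense[dir='east']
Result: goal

Step: maze.move[dir='east']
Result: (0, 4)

Answer: (0, 4)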